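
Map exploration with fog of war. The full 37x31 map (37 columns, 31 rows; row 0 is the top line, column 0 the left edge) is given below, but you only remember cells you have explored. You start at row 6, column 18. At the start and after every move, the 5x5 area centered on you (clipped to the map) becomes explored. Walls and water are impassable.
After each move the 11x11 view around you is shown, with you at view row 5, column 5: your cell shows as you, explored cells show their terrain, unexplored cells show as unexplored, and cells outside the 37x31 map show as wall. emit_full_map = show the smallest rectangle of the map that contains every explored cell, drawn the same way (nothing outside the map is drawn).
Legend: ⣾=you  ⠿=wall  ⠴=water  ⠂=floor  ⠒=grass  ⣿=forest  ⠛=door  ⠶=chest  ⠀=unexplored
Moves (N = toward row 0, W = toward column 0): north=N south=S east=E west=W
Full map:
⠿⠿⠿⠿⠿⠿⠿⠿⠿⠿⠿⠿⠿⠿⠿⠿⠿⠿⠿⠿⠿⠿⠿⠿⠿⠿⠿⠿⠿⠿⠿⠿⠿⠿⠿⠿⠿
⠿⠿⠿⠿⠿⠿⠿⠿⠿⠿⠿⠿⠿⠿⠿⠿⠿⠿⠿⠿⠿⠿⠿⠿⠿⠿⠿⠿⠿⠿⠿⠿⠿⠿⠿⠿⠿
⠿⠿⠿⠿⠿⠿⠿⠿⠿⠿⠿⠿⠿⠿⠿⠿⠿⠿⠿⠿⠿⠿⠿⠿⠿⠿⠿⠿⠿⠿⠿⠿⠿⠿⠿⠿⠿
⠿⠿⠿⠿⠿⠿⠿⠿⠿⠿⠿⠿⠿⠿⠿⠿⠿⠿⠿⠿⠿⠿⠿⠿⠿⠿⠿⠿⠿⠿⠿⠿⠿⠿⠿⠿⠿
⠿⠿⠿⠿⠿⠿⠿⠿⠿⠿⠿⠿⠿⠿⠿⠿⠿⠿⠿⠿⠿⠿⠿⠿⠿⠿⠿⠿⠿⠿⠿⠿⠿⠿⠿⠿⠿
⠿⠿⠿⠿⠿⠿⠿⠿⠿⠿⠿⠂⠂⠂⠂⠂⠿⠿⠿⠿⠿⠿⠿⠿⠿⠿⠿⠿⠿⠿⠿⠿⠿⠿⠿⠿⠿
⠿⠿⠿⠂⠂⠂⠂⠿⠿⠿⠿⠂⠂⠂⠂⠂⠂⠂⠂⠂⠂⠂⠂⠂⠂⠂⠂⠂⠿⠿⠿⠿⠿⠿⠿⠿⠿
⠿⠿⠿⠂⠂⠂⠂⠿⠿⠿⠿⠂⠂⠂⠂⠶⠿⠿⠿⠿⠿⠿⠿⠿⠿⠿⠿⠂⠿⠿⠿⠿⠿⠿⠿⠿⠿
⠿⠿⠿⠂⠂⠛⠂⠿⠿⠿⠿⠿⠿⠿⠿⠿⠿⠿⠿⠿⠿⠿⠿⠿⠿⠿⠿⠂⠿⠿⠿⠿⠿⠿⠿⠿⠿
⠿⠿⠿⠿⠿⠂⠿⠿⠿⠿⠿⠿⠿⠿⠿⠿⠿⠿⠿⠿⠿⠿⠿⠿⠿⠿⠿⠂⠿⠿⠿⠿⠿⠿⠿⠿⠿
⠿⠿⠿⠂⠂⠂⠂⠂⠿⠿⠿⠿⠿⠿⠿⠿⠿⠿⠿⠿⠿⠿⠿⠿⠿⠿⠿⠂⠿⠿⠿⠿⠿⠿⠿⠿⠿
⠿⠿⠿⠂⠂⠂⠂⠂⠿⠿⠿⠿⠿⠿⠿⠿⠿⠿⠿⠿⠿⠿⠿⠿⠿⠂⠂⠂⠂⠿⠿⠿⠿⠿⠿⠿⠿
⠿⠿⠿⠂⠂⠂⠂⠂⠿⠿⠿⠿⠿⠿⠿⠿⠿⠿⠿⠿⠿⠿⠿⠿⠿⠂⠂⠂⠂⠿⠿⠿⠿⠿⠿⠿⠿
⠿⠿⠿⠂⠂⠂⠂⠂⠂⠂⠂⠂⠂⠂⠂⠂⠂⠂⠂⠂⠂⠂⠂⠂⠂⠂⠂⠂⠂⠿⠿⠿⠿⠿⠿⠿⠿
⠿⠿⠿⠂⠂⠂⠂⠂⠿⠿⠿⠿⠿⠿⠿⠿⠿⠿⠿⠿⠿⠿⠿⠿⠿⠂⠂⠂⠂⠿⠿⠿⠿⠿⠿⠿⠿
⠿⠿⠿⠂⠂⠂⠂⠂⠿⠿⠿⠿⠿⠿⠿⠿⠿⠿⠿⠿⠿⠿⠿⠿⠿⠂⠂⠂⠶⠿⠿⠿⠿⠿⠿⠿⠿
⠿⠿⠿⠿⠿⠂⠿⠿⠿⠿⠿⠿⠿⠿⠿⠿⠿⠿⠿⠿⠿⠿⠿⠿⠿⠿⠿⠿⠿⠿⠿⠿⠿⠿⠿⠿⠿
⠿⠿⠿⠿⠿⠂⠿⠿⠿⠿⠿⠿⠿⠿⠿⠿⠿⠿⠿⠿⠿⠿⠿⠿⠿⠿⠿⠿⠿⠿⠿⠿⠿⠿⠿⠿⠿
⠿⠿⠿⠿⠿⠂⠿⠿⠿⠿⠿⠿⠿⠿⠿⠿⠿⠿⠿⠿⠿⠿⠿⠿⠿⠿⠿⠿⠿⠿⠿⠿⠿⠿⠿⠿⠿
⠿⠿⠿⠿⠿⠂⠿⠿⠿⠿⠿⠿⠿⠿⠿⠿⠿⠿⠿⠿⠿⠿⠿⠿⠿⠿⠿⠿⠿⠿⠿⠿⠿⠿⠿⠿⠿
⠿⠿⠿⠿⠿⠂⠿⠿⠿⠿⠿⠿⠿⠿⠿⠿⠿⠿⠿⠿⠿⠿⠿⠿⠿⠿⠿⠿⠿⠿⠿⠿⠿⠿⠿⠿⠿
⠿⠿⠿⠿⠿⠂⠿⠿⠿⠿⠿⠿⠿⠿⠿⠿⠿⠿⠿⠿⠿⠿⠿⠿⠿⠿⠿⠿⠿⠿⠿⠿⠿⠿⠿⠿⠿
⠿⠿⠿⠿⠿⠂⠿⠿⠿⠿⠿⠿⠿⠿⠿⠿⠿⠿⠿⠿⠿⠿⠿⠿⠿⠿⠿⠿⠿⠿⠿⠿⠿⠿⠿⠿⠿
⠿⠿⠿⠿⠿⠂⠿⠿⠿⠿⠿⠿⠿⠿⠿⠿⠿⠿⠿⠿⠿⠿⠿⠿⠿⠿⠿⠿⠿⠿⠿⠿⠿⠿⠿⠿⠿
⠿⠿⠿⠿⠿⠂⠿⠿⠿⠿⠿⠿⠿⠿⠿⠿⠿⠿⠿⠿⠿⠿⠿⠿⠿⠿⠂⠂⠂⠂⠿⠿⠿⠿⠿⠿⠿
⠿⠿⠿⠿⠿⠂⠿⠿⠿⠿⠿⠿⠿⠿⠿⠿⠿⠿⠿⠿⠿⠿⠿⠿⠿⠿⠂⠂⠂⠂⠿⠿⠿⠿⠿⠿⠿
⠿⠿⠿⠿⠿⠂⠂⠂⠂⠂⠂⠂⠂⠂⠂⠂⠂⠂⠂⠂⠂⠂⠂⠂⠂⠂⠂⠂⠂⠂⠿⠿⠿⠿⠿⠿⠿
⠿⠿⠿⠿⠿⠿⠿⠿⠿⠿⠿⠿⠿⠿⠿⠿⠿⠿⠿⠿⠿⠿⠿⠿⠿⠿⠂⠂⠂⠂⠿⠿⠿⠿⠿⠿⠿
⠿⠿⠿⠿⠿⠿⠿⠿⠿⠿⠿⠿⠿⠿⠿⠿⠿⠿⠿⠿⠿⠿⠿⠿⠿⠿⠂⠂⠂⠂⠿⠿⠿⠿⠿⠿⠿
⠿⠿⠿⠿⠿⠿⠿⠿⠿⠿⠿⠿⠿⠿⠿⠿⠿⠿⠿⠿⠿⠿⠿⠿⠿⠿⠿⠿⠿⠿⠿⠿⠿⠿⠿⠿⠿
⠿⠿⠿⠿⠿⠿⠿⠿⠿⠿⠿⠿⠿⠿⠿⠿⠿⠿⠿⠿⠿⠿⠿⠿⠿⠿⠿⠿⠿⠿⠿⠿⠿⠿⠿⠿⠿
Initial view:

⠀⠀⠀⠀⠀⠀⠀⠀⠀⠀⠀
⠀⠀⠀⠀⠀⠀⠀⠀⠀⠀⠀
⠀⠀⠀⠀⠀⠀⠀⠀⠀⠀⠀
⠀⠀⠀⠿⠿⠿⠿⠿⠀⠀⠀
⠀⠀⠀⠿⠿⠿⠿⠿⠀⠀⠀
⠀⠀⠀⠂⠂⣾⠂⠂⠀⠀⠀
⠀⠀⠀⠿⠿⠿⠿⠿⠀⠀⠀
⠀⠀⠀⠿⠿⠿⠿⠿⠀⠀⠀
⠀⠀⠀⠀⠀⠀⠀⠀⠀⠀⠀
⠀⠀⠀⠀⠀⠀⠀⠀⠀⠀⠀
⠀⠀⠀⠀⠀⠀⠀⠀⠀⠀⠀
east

⠀⠀⠀⠀⠀⠀⠀⠀⠀⠀⠀
⠀⠀⠀⠀⠀⠀⠀⠀⠀⠀⠀
⠀⠀⠀⠀⠀⠀⠀⠀⠀⠀⠀
⠀⠀⠿⠿⠿⠿⠿⠿⠀⠀⠀
⠀⠀⠿⠿⠿⠿⠿⠿⠀⠀⠀
⠀⠀⠂⠂⠂⣾⠂⠂⠀⠀⠀
⠀⠀⠿⠿⠿⠿⠿⠿⠀⠀⠀
⠀⠀⠿⠿⠿⠿⠿⠿⠀⠀⠀
⠀⠀⠀⠀⠀⠀⠀⠀⠀⠀⠀
⠀⠀⠀⠀⠀⠀⠀⠀⠀⠀⠀
⠀⠀⠀⠀⠀⠀⠀⠀⠀⠀⠀

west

⠀⠀⠀⠀⠀⠀⠀⠀⠀⠀⠀
⠀⠀⠀⠀⠀⠀⠀⠀⠀⠀⠀
⠀⠀⠀⠀⠀⠀⠀⠀⠀⠀⠀
⠀⠀⠀⠿⠿⠿⠿⠿⠿⠀⠀
⠀⠀⠀⠿⠿⠿⠿⠿⠿⠀⠀
⠀⠀⠀⠂⠂⣾⠂⠂⠂⠀⠀
⠀⠀⠀⠿⠿⠿⠿⠿⠿⠀⠀
⠀⠀⠀⠿⠿⠿⠿⠿⠿⠀⠀
⠀⠀⠀⠀⠀⠀⠀⠀⠀⠀⠀
⠀⠀⠀⠀⠀⠀⠀⠀⠀⠀⠀
⠀⠀⠀⠀⠀⠀⠀⠀⠀⠀⠀

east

⠀⠀⠀⠀⠀⠀⠀⠀⠀⠀⠀
⠀⠀⠀⠀⠀⠀⠀⠀⠀⠀⠀
⠀⠀⠀⠀⠀⠀⠀⠀⠀⠀⠀
⠀⠀⠿⠿⠿⠿⠿⠿⠀⠀⠀
⠀⠀⠿⠿⠿⠿⠿⠿⠀⠀⠀
⠀⠀⠂⠂⠂⣾⠂⠂⠀⠀⠀
⠀⠀⠿⠿⠿⠿⠿⠿⠀⠀⠀
⠀⠀⠿⠿⠿⠿⠿⠿⠀⠀⠀
⠀⠀⠀⠀⠀⠀⠀⠀⠀⠀⠀
⠀⠀⠀⠀⠀⠀⠀⠀⠀⠀⠀
⠀⠀⠀⠀⠀⠀⠀⠀⠀⠀⠀

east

⠀⠀⠀⠀⠀⠀⠀⠀⠀⠀⠀
⠀⠀⠀⠀⠀⠀⠀⠀⠀⠀⠀
⠀⠀⠀⠀⠀⠀⠀⠀⠀⠀⠀
⠀⠿⠿⠿⠿⠿⠿⠿⠀⠀⠀
⠀⠿⠿⠿⠿⠿⠿⠿⠀⠀⠀
⠀⠂⠂⠂⠂⣾⠂⠂⠀⠀⠀
⠀⠿⠿⠿⠿⠿⠿⠿⠀⠀⠀
⠀⠿⠿⠿⠿⠿⠿⠿⠀⠀⠀
⠀⠀⠀⠀⠀⠀⠀⠀⠀⠀⠀
⠀⠀⠀⠀⠀⠀⠀⠀⠀⠀⠀
⠀⠀⠀⠀⠀⠀⠀⠀⠀⠀⠀

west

⠀⠀⠀⠀⠀⠀⠀⠀⠀⠀⠀
⠀⠀⠀⠀⠀⠀⠀⠀⠀⠀⠀
⠀⠀⠀⠀⠀⠀⠀⠀⠀⠀⠀
⠀⠀⠿⠿⠿⠿⠿⠿⠿⠀⠀
⠀⠀⠿⠿⠿⠿⠿⠿⠿⠀⠀
⠀⠀⠂⠂⠂⣾⠂⠂⠂⠀⠀
⠀⠀⠿⠿⠿⠿⠿⠿⠿⠀⠀
⠀⠀⠿⠿⠿⠿⠿⠿⠿⠀⠀
⠀⠀⠀⠀⠀⠀⠀⠀⠀⠀⠀
⠀⠀⠀⠀⠀⠀⠀⠀⠀⠀⠀
⠀⠀⠀⠀⠀⠀⠀⠀⠀⠀⠀

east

⠀⠀⠀⠀⠀⠀⠀⠀⠀⠀⠀
⠀⠀⠀⠀⠀⠀⠀⠀⠀⠀⠀
⠀⠀⠀⠀⠀⠀⠀⠀⠀⠀⠀
⠀⠿⠿⠿⠿⠿⠿⠿⠀⠀⠀
⠀⠿⠿⠿⠿⠿⠿⠿⠀⠀⠀
⠀⠂⠂⠂⠂⣾⠂⠂⠀⠀⠀
⠀⠿⠿⠿⠿⠿⠿⠿⠀⠀⠀
⠀⠿⠿⠿⠿⠿⠿⠿⠀⠀⠀
⠀⠀⠀⠀⠀⠀⠀⠀⠀⠀⠀
⠀⠀⠀⠀⠀⠀⠀⠀⠀⠀⠀
⠀⠀⠀⠀⠀⠀⠀⠀⠀⠀⠀

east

⠀⠀⠀⠀⠀⠀⠀⠀⠀⠀⠀
⠀⠀⠀⠀⠀⠀⠀⠀⠀⠀⠀
⠀⠀⠀⠀⠀⠀⠀⠀⠀⠀⠀
⠿⠿⠿⠿⠿⠿⠿⠿⠀⠀⠀
⠿⠿⠿⠿⠿⠿⠿⠿⠀⠀⠀
⠂⠂⠂⠂⠂⣾⠂⠂⠀⠀⠀
⠿⠿⠿⠿⠿⠿⠿⠿⠀⠀⠀
⠿⠿⠿⠿⠿⠿⠿⠿⠀⠀⠀
⠀⠀⠀⠀⠀⠀⠀⠀⠀⠀⠀
⠀⠀⠀⠀⠀⠀⠀⠀⠀⠀⠀
⠀⠀⠀⠀⠀⠀⠀⠀⠀⠀⠀

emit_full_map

⠿⠿⠿⠿⠿⠿⠿⠿
⠿⠿⠿⠿⠿⠿⠿⠿
⠂⠂⠂⠂⠂⣾⠂⠂
⠿⠿⠿⠿⠿⠿⠿⠿
⠿⠿⠿⠿⠿⠿⠿⠿

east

⠀⠀⠀⠀⠀⠀⠀⠀⠀⠀⠀
⠀⠀⠀⠀⠀⠀⠀⠀⠀⠀⠀
⠀⠀⠀⠀⠀⠀⠀⠀⠀⠀⠀
⠿⠿⠿⠿⠿⠿⠿⠿⠀⠀⠀
⠿⠿⠿⠿⠿⠿⠿⠿⠀⠀⠀
⠂⠂⠂⠂⠂⣾⠂⠂⠀⠀⠀
⠿⠿⠿⠿⠿⠿⠿⠿⠀⠀⠀
⠿⠿⠿⠿⠿⠿⠿⠿⠀⠀⠀
⠀⠀⠀⠀⠀⠀⠀⠀⠀⠀⠀
⠀⠀⠀⠀⠀⠀⠀⠀⠀⠀⠀
⠀⠀⠀⠀⠀⠀⠀⠀⠀⠀⠀

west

⠀⠀⠀⠀⠀⠀⠀⠀⠀⠀⠀
⠀⠀⠀⠀⠀⠀⠀⠀⠀⠀⠀
⠀⠀⠀⠀⠀⠀⠀⠀⠀⠀⠀
⠿⠿⠿⠿⠿⠿⠿⠿⠿⠀⠀
⠿⠿⠿⠿⠿⠿⠿⠿⠿⠀⠀
⠂⠂⠂⠂⠂⣾⠂⠂⠂⠀⠀
⠿⠿⠿⠿⠿⠿⠿⠿⠿⠀⠀
⠿⠿⠿⠿⠿⠿⠿⠿⠿⠀⠀
⠀⠀⠀⠀⠀⠀⠀⠀⠀⠀⠀
⠀⠀⠀⠀⠀⠀⠀⠀⠀⠀⠀
⠀⠀⠀⠀⠀⠀⠀⠀⠀⠀⠀

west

⠀⠀⠀⠀⠀⠀⠀⠀⠀⠀⠀
⠀⠀⠀⠀⠀⠀⠀⠀⠀⠀⠀
⠀⠀⠀⠀⠀⠀⠀⠀⠀⠀⠀
⠀⠿⠿⠿⠿⠿⠿⠿⠿⠿⠀
⠀⠿⠿⠿⠿⠿⠿⠿⠿⠿⠀
⠀⠂⠂⠂⠂⣾⠂⠂⠂⠂⠀
⠀⠿⠿⠿⠿⠿⠿⠿⠿⠿⠀
⠀⠿⠿⠿⠿⠿⠿⠿⠿⠿⠀
⠀⠀⠀⠀⠀⠀⠀⠀⠀⠀⠀
⠀⠀⠀⠀⠀⠀⠀⠀⠀⠀⠀
⠀⠀⠀⠀⠀⠀⠀⠀⠀⠀⠀

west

⠀⠀⠀⠀⠀⠀⠀⠀⠀⠀⠀
⠀⠀⠀⠀⠀⠀⠀⠀⠀⠀⠀
⠀⠀⠀⠀⠀⠀⠀⠀⠀⠀⠀
⠀⠀⠿⠿⠿⠿⠿⠿⠿⠿⠿
⠀⠀⠿⠿⠿⠿⠿⠿⠿⠿⠿
⠀⠀⠂⠂⠂⣾⠂⠂⠂⠂⠂
⠀⠀⠿⠿⠿⠿⠿⠿⠿⠿⠿
⠀⠀⠿⠿⠿⠿⠿⠿⠿⠿⠿
⠀⠀⠀⠀⠀⠀⠀⠀⠀⠀⠀
⠀⠀⠀⠀⠀⠀⠀⠀⠀⠀⠀
⠀⠀⠀⠀⠀⠀⠀⠀⠀⠀⠀

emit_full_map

⠿⠿⠿⠿⠿⠿⠿⠿⠿
⠿⠿⠿⠿⠿⠿⠿⠿⠿
⠂⠂⠂⣾⠂⠂⠂⠂⠂
⠿⠿⠿⠿⠿⠿⠿⠿⠿
⠿⠿⠿⠿⠿⠿⠿⠿⠿

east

⠀⠀⠀⠀⠀⠀⠀⠀⠀⠀⠀
⠀⠀⠀⠀⠀⠀⠀⠀⠀⠀⠀
⠀⠀⠀⠀⠀⠀⠀⠀⠀⠀⠀
⠀⠿⠿⠿⠿⠿⠿⠿⠿⠿⠀
⠀⠿⠿⠿⠿⠿⠿⠿⠿⠿⠀
⠀⠂⠂⠂⠂⣾⠂⠂⠂⠂⠀
⠀⠿⠿⠿⠿⠿⠿⠿⠿⠿⠀
⠀⠿⠿⠿⠿⠿⠿⠿⠿⠿⠀
⠀⠀⠀⠀⠀⠀⠀⠀⠀⠀⠀
⠀⠀⠀⠀⠀⠀⠀⠀⠀⠀⠀
⠀⠀⠀⠀⠀⠀⠀⠀⠀⠀⠀

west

⠀⠀⠀⠀⠀⠀⠀⠀⠀⠀⠀
⠀⠀⠀⠀⠀⠀⠀⠀⠀⠀⠀
⠀⠀⠀⠀⠀⠀⠀⠀⠀⠀⠀
⠀⠀⠿⠿⠿⠿⠿⠿⠿⠿⠿
⠀⠀⠿⠿⠿⠿⠿⠿⠿⠿⠿
⠀⠀⠂⠂⠂⣾⠂⠂⠂⠂⠂
⠀⠀⠿⠿⠿⠿⠿⠿⠿⠿⠿
⠀⠀⠿⠿⠿⠿⠿⠿⠿⠿⠿
⠀⠀⠀⠀⠀⠀⠀⠀⠀⠀⠀
⠀⠀⠀⠀⠀⠀⠀⠀⠀⠀⠀
⠀⠀⠀⠀⠀⠀⠀⠀⠀⠀⠀


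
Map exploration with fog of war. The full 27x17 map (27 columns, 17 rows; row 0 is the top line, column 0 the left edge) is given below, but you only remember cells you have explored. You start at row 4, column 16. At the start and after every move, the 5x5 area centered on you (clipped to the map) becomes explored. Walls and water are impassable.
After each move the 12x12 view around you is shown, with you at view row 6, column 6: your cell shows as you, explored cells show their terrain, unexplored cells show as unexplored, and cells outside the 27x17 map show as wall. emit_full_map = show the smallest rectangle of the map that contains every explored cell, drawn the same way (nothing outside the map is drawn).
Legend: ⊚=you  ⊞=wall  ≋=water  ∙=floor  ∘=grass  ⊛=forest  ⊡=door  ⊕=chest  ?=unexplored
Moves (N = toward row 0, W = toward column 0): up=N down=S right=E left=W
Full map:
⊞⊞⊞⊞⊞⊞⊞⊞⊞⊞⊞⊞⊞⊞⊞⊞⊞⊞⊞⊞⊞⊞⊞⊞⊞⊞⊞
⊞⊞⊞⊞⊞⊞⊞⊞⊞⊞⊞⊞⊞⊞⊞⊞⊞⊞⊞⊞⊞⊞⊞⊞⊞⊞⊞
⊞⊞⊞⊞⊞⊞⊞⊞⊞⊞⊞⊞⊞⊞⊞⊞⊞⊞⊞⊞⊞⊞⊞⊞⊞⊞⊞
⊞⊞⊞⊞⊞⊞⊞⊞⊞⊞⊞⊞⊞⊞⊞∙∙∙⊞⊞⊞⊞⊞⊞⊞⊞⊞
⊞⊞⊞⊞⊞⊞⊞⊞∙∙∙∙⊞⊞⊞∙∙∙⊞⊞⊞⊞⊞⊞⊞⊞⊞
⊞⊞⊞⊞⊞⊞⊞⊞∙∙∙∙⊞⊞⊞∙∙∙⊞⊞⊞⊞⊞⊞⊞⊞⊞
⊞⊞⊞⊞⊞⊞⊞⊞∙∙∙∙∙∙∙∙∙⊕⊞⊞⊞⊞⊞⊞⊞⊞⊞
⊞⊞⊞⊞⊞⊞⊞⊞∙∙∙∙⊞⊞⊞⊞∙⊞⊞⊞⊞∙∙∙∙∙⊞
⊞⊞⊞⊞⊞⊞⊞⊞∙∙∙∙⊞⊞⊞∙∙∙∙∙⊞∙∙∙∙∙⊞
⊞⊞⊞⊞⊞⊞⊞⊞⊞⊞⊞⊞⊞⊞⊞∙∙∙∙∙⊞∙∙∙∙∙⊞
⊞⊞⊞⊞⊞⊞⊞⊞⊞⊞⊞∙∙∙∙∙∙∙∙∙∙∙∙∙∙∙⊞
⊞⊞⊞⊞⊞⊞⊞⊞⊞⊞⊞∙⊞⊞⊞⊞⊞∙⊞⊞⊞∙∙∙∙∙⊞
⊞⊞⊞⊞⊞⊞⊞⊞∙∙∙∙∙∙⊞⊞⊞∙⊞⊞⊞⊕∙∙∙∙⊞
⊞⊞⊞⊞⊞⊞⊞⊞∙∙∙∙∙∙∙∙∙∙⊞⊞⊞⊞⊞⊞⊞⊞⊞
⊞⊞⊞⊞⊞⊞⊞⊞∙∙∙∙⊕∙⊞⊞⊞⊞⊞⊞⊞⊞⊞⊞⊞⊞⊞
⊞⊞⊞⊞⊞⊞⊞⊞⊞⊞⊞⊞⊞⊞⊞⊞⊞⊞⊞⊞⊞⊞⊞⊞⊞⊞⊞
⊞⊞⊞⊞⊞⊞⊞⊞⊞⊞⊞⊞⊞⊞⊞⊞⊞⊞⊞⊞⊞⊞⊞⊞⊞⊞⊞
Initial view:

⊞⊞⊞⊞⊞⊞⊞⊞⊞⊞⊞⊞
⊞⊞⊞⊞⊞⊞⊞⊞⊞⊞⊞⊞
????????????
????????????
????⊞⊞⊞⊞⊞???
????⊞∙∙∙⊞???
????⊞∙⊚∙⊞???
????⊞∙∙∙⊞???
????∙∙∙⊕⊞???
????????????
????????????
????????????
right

⊞⊞⊞⊞⊞⊞⊞⊞⊞⊞⊞⊞
⊞⊞⊞⊞⊞⊞⊞⊞⊞⊞⊞⊞
????????????
????????????
???⊞⊞⊞⊞⊞⊞???
???⊞∙∙∙⊞⊞???
???⊞∙∙⊚⊞⊞???
???⊞∙∙∙⊞⊞???
???∙∙∙⊕⊞⊞???
????????????
????????????
????????????

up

⊞⊞⊞⊞⊞⊞⊞⊞⊞⊞⊞⊞
⊞⊞⊞⊞⊞⊞⊞⊞⊞⊞⊞⊞
⊞⊞⊞⊞⊞⊞⊞⊞⊞⊞⊞⊞
????????????
????⊞⊞⊞⊞⊞???
???⊞⊞⊞⊞⊞⊞???
???⊞∙∙⊚⊞⊞???
???⊞∙∙∙⊞⊞???
???⊞∙∙∙⊞⊞???
???∙∙∙⊕⊞⊞???
????????????
????????????

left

⊞⊞⊞⊞⊞⊞⊞⊞⊞⊞⊞⊞
⊞⊞⊞⊞⊞⊞⊞⊞⊞⊞⊞⊞
⊞⊞⊞⊞⊞⊞⊞⊞⊞⊞⊞⊞
????????????
????⊞⊞⊞⊞⊞⊞??
????⊞⊞⊞⊞⊞⊞??
????⊞∙⊚∙⊞⊞??
????⊞∙∙∙⊞⊞??
????⊞∙∙∙⊞⊞??
????∙∙∙⊕⊞⊞??
????????????
????????????

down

⊞⊞⊞⊞⊞⊞⊞⊞⊞⊞⊞⊞
⊞⊞⊞⊞⊞⊞⊞⊞⊞⊞⊞⊞
????????????
????⊞⊞⊞⊞⊞⊞??
????⊞⊞⊞⊞⊞⊞??
????⊞∙∙∙⊞⊞??
????⊞∙⊚∙⊞⊞??
????⊞∙∙∙⊞⊞??
????∙∙∙⊕⊞⊞??
????????????
????????????
????????????

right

⊞⊞⊞⊞⊞⊞⊞⊞⊞⊞⊞⊞
⊞⊞⊞⊞⊞⊞⊞⊞⊞⊞⊞⊞
????????????
???⊞⊞⊞⊞⊞⊞???
???⊞⊞⊞⊞⊞⊞???
???⊞∙∙∙⊞⊞???
???⊞∙∙⊚⊞⊞???
???⊞∙∙∙⊞⊞???
???∙∙∙⊕⊞⊞???
????????????
????????????
????????????

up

⊞⊞⊞⊞⊞⊞⊞⊞⊞⊞⊞⊞
⊞⊞⊞⊞⊞⊞⊞⊞⊞⊞⊞⊞
⊞⊞⊞⊞⊞⊞⊞⊞⊞⊞⊞⊞
????????????
???⊞⊞⊞⊞⊞⊞???
???⊞⊞⊞⊞⊞⊞???
???⊞∙∙⊚⊞⊞???
???⊞∙∙∙⊞⊞???
???⊞∙∙∙⊞⊞???
???∙∙∙⊕⊞⊞???
????????????
????????????

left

⊞⊞⊞⊞⊞⊞⊞⊞⊞⊞⊞⊞
⊞⊞⊞⊞⊞⊞⊞⊞⊞⊞⊞⊞
⊞⊞⊞⊞⊞⊞⊞⊞⊞⊞⊞⊞
????????????
????⊞⊞⊞⊞⊞⊞??
????⊞⊞⊞⊞⊞⊞??
????⊞∙⊚∙⊞⊞??
????⊞∙∙∙⊞⊞??
????⊞∙∙∙⊞⊞??
????∙∙∙⊕⊞⊞??
????????????
????????????

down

⊞⊞⊞⊞⊞⊞⊞⊞⊞⊞⊞⊞
⊞⊞⊞⊞⊞⊞⊞⊞⊞⊞⊞⊞
????????????
????⊞⊞⊞⊞⊞⊞??
????⊞⊞⊞⊞⊞⊞??
????⊞∙∙∙⊞⊞??
????⊞∙⊚∙⊞⊞??
????⊞∙∙∙⊞⊞??
????∙∙∙⊕⊞⊞??
????????????
????????????
????????????

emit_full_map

⊞⊞⊞⊞⊞⊞
⊞⊞⊞⊞⊞⊞
⊞∙∙∙⊞⊞
⊞∙⊚∙⊞⊞
⊞∙∙∙⊞⊞
∙∙∙⊕⊞⊞


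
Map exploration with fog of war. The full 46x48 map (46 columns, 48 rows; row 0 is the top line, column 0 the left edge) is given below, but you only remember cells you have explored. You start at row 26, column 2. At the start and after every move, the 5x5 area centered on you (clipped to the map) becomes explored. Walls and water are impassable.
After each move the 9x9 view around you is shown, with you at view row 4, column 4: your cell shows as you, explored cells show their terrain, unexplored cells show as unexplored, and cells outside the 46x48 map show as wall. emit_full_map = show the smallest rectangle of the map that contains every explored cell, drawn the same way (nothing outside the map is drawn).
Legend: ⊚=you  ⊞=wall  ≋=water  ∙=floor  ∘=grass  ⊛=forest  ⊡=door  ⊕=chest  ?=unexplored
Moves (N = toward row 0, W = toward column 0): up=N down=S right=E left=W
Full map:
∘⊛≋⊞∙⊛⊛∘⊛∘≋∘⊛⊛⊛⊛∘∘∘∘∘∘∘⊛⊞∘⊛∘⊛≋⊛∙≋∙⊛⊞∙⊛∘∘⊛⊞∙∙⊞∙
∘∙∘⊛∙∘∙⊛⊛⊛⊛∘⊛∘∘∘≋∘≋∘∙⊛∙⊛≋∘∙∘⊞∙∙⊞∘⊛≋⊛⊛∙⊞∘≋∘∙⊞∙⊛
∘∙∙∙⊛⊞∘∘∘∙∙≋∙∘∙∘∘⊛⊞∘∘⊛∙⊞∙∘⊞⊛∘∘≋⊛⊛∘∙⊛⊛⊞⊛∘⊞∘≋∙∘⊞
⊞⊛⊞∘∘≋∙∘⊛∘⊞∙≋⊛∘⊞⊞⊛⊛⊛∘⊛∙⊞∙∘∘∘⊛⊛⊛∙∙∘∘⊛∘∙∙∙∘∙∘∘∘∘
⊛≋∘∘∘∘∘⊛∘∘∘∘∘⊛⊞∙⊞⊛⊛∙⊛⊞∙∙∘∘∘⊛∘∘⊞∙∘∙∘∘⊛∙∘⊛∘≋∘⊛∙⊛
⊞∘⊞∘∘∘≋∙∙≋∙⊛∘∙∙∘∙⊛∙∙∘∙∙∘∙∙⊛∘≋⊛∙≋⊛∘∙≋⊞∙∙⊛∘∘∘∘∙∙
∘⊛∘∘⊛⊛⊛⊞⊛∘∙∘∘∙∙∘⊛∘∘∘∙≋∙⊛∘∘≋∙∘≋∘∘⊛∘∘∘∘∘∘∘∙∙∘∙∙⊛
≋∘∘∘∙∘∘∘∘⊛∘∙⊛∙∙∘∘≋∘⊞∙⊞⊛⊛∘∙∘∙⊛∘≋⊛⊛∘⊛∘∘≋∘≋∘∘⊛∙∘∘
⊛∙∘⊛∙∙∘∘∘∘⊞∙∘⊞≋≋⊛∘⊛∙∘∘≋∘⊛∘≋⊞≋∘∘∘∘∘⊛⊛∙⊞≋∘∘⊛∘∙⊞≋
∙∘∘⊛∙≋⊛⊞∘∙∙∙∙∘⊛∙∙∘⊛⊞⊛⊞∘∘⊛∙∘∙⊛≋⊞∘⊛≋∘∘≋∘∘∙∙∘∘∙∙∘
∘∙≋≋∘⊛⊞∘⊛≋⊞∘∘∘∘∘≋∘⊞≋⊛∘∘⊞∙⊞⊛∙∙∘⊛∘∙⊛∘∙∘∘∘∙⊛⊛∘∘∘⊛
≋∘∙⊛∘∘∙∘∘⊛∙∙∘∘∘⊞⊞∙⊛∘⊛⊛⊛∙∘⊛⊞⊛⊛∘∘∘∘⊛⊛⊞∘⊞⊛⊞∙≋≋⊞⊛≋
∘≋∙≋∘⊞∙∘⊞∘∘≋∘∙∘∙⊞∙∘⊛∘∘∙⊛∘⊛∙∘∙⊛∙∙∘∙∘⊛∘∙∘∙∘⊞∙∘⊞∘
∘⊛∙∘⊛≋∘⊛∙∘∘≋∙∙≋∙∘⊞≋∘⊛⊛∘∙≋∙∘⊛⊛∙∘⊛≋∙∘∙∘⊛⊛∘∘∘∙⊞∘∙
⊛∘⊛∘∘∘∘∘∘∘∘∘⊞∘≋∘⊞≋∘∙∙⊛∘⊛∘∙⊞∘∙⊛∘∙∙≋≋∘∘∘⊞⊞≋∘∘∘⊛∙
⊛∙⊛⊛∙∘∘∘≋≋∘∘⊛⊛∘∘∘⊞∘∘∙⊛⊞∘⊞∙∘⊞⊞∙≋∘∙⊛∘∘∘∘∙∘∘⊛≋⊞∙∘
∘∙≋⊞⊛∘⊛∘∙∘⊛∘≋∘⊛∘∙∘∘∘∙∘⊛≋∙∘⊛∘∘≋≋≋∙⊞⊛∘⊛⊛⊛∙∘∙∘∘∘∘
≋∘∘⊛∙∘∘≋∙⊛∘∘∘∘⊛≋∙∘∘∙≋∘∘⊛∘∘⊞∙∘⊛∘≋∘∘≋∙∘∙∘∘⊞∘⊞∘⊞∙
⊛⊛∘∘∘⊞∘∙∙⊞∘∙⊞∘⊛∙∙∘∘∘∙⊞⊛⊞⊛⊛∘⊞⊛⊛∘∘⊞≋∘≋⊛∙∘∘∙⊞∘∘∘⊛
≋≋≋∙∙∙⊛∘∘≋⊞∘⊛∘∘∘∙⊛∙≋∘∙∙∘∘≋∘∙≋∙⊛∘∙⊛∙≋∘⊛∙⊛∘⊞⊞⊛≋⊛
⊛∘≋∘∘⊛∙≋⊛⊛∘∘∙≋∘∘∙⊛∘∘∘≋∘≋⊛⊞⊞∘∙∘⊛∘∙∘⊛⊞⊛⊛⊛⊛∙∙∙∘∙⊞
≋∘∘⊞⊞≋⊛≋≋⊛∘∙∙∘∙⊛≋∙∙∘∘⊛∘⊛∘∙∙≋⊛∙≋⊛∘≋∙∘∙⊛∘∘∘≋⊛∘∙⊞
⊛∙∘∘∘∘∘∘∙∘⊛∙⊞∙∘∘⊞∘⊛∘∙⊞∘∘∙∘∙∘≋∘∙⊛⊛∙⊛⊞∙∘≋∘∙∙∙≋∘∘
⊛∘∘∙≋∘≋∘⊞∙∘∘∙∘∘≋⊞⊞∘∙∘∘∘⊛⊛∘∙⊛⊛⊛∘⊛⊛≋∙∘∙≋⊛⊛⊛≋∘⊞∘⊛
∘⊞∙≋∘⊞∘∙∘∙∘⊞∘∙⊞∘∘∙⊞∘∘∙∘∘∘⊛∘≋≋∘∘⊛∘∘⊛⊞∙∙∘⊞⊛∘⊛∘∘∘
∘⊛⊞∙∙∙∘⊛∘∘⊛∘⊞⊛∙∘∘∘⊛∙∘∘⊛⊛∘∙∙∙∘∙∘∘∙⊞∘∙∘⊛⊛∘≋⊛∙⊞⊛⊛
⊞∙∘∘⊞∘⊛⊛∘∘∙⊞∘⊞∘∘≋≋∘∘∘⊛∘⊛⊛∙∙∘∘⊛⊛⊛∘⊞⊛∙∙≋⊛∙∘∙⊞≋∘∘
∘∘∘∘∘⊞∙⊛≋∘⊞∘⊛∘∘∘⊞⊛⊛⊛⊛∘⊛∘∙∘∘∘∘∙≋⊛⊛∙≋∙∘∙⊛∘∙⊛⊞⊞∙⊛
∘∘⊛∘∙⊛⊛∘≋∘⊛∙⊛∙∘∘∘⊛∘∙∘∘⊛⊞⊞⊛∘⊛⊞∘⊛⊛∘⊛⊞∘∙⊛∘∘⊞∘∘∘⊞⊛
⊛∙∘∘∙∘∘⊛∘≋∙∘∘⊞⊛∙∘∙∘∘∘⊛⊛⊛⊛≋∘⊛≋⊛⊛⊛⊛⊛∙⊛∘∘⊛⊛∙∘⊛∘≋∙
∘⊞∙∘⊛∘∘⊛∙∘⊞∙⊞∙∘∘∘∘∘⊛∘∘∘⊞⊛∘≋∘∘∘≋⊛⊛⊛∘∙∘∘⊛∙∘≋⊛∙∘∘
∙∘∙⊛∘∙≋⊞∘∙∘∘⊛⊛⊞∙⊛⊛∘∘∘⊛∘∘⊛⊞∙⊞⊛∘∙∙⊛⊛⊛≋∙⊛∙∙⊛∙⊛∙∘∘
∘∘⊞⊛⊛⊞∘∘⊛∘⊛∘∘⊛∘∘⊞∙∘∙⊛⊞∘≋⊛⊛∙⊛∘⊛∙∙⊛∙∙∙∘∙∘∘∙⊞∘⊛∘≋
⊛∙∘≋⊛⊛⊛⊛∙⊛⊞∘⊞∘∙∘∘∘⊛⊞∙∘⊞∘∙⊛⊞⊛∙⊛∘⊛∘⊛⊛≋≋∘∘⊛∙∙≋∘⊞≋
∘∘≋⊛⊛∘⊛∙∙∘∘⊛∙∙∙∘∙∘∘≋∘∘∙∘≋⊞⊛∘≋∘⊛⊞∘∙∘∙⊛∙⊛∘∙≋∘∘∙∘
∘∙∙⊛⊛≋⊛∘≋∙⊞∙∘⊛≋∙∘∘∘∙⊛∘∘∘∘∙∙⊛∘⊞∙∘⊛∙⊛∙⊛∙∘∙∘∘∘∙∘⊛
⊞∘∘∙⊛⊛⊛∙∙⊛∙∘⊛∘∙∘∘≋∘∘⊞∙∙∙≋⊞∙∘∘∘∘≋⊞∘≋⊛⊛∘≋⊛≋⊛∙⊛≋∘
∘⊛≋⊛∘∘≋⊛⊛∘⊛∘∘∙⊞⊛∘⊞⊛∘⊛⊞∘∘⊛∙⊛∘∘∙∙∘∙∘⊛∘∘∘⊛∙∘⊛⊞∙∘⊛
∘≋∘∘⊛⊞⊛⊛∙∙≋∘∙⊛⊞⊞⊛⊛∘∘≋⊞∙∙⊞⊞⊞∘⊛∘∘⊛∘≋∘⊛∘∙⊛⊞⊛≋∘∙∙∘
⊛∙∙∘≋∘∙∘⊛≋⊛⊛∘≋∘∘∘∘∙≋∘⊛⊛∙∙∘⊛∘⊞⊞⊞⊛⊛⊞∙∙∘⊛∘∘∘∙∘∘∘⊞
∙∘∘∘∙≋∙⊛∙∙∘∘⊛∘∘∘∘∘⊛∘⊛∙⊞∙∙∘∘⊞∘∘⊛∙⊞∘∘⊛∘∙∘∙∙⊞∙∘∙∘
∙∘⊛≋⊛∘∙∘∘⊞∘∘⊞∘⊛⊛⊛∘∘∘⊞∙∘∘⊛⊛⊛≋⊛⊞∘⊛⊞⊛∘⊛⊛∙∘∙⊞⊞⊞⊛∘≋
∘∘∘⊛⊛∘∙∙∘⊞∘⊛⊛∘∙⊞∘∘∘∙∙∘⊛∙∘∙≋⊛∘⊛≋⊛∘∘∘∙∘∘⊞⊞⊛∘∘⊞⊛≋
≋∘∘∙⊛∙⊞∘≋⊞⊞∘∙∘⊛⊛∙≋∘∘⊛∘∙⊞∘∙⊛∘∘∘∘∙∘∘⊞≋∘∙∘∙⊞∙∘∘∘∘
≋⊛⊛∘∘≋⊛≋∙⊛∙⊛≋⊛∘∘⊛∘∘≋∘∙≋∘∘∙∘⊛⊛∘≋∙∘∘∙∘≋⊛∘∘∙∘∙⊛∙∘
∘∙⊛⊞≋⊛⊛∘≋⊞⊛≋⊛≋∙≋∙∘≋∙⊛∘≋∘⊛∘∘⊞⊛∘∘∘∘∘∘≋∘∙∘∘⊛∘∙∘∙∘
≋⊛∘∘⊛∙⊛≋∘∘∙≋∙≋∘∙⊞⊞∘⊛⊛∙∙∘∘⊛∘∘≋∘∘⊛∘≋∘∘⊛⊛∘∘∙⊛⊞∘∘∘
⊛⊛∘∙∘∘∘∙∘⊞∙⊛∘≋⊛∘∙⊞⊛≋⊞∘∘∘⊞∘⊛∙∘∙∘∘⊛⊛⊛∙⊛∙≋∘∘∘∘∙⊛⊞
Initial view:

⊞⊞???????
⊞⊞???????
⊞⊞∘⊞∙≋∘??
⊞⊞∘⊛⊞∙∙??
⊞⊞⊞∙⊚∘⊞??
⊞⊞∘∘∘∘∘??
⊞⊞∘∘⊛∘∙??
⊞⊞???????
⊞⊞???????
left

⊞⊞⊞??????
⊞⊞⊞??????
⊞⊞⊞∘⊞∙≋∘?
⊞⊞⊞∘⊛⊞∙∙?
⊞⊞⊞⊞⊚∘∘⊞?
⊞⊞⊞∘∘∘∘∘?
⊞⊞⊞∘∘⊛∘∙?
⊞⊞⊞??????
⊞⊞⊞??????

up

⊞⊞⊞??????
⊞⊞⊞??????
⊞⊞⊞⊛∘∘∙??
⊞⊞⊞∘⊞∙≋∘?
⊞⊞⊞∘⊚⊞∙∙?
⊞⊞⊞⊞∙∘∘⊞?
⊞⊞⊞∘∘∘∘∘?
⊞⊞⊞∘∘⊛∘∙?
⊞⊞⊞??????

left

⊞⊞⊞⊞?????
⊞⊞⊞⊞?????
⊞⊞⊞⊞⊛∘∘∙?
⊞⊞⊞⊞∘⊞∙≋∘
⊞⊞⊞⊞⊚⊛⊞∙∙
⊞⊞⊞⊞⊞∙∘∘⊞
⊞⊞⊞⊞∘∘∘∘∘
⊞⊞⊞⊞∘∘⊛∘∙
⊞⊞⊞⊞?????

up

⊞⊞⊞⊞?????
⊞⊞⊞⊞?????
⊞⊞⊞⊞⊛∙∘??
⊞⊞⊞⊞⊛∘∘∙?
⊞⊞⊞⊞⊚⊞∙≋∘
⊞⊞⊞⊞∘⊛⊞∙∙
⊞⊞⊞⊞⊞∙∘∘⊞
⊞⊞⊞⊞∘∘∘∘∘
⊞⊞⊞⊞∘∘⊛∘∙

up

⊞⊞⊞⊞?????
⊞⊞⊞⊞?????
⊞⊞⊞⊞≋∘∘??
⊞⊞⊞⊞⊛∙∘??
⊞⊞⊞⊞⊚∘∘∙?
⊞⊞⊞⊞∘⊞∙≋∘
⊞⊞⊞⊞∘⊛⊞∙∙
⊞⊞⊞⊞⊞∙∘∘⊞
⊞⊞⊞⊞∘∘∘∘∘

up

⊞⊞⊞⊞?????
⊞⊞⊞⊞?????
⊞⊞⊞⊞⊛∘≋??
⊞⊞⊞⊞≋∘∘??
⊞⊞⊞⊞⊚∙∘??
⊞⊞⊞⊞⊛∘∘∙?
⊞⊞⊞⊞∘⊞∙≋∘
⊞⊞⊞⊞∘⊛⊞∙∙
⊞⊞⊞⊞⊞∙∘∘⊞

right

⊞⊞⊞??????
⊞⊞⊞??????
⊞⊞⊞⊛∘≋∘??
⊞⊞⊞≋∘∘⊞??
⊞⊞⊞⊛⊚∘∘??
⊞⊞⊞⊛∘∘∙??
⊞⊞⊞∘⊞∙≋∘?
⊞⊞⊞∘⊛⊞∙∙?
⊞⊞⊞⊞∙∘∘⊞?

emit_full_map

⊛∘≋∘?
≋∘∘⊞?
⊛⊚∘∘?
⊛∘∘∙?
∘⊞∙≋∘
∘⊛⊞∙∙
⊞∙∘∘⊞
∘∘∘∘∘
∘∘⊛∘∙

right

⊞⊞???????
⊞⊞???????
⊞⊞⊛∘≋∘∘??
⊞⊞≋∘∘⊞⊞??
⊞⊞⊛∙⊚∘∘??
⊞⊞⊛∘∘∙≋??
⊞⊞∘⊞∙≋∘??
⊞⊞∘⊛⊞∙∙??
⊞⊞⊞∙∘∘⊞??

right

⊞????????
⊞????????
⊞⊛∘≋∘∘⊛??
⊞≋∘∘⊞⊞≋??
⊞⊛∙∘⊚∘∘??
⊞⊛∘∘∙≋∘??
⊞∘⊞∙≋∘⊞??
⊞∘⊛⊞∙∙???
⊞⊞∙∘∘⊞???

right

?????????
?????????
⊛∘≋∘∘⊛∙??
≋∘∘⊞⊞≋⊛??
⊛∙∘∘⊚∘∘??
⊛∘∘∙≋∘≋??
∘⊞∙≋∘⊞∘??
∘⊛⊞∙∙????
⊞∙∘∘⊞????

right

?????????
?????????
∘≋∘∘⊛∙≋??
∘∘⊞⊞≋⊛≋??
∙∘∘∘⊚∘∘??
∘∘∙≋∘≋∘??
⊞∙≋∘⊞∘∙??
⊛⊞∙∙?????
∙∘∘⊞?????

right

?????????
?????????
≋∘∘⊛∙≋⊛??
∘⊞⊞≋⊛≋≋??
∘∘∘∘⊚∘∙??
∘∙≋∘≋∘⊞??
∙≋∘⊞∘∙∘??
⊞∙∙??????
∘∘⊞??????

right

?????????
?????????
∘∘⊛∙≋⊛⊛??
⊞⊞≋⊛≋≋⊛??
∘∘∘∘⊚∙∘??
∙≋∘≋∘⊞∙??
≋∘⊞∘∙∘∙??
∙∙???????
∘⊞???????

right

?????????
?????????
∘⊛∙≋⊛⊛∘??
⊞≋⊛≋≋⊛∘??
∘∘∘∘⊚∘⊛??
≋∘≋∘⊞∙∘??
∘⊞∘∙∘∙∘??
∙????????
⊞????????

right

?????????
?????????
⊛∙≋⊛⊛∘∘??
≋⊛≋≋⊛∘∙??
∘∘∘∙⊚⊛∙??
∘≋∘⊞∙∘∘??
⊞∘∙∘∙∘⊞??
?????????
?????????

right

?????????
?????????
∙≋⊛⊛∘∘∙??
⊛≋≋⊛∘∙∙??
∘∘∙∘⊚∙⊞??
≋∘⊞∙∘∘∙??
∘∙∘∙∘⊞∘??
?????????
?????????

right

?????????
?????????
≋⊛⊛∘∘∙≋??
≋≋⊛∘∙∙∘??
∘∙∘⊛⊚⊞∙??
∘⊞∙∘∘∙∘??
∙∘∙∘⊞∘∙??
?????????
?????????

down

?????????
≋⊛⊛∘∘∙≋??
≋≋⊛∘∙∙∘??
∘∙∘⊛∙⊞∙??
∘⊞∙∘⊚∙∘??
∙∘∙∘⊞∘∙??
??∘⊛∘⊞⊛??
?????????
?????????

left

?????????
∙≋⊛⊛∘∘∙≋?
⊛≋≋⊛∘∙∙∘?
∘∘∙∘⊛∙⊞∙?
≋∘⊞∙⊚∘∙∘?
∘∙∘∙∘⊞∘∙?
??∘∘⊛∘⊞⊛?
?????????
?????????

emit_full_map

⊛∘≋∘∘⊛∙≋⊛⊛∘∘∙≋
≋∘∘⊞⊞≋⊛≋≋⊛∘∙∙∘
⊛∙∘∘∘∘∘∘∙∘⊛∙⊞∙
⊛∘∘∙≋∘≋∘⊞∙⊚∘∙∘
∘⊞∙≋∘⊞∘∙∘∙∘⊞∘∙
∘⊛⊞∙∙???∘∘⊛∘⊞⊛
⊞∙∘∘⊞?????????
∘∘∘∘∘?????????
∘∘⊛∘∙?????????

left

?????????
⊛∙≋⊛⊛∘∘∙≋
≋⊛≋≋⊛∘∙∙∘
∘∘∘∙∘⊛∙⊞∙
∘≋∘⊞⊚∘∘∙∘
⊞∘∙∘∙∘⊞∘∙
??⊛∘∘⊛∘⊞⊛
?????????
?????????

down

⊛∙≋⊛⊛∘∘∙≋
≋⊛≋≋⊛∘∙∙∘
∘∘∘∙∘⊛∙⊞∙
∘≋∘⊞∙∘∘∙∘
⊞∘∙∘⊚∘⊞∘∙
??⊛∘∘⊛∘⊞⊛
??⊛∘∘∙⊞??
?????????
?????????

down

≋⊛≋≋⊛∘∙∙∘
∘∘∘∙∘⊛∙⊞∙
∘≋∘⊞∙∘∘∙∘
⊞∘∙∘∙∘⊞∘∙
??⊛∘⊚⊛∘⊞⊛
??⊛∘∘∙⊞??
??⊛≋∘⊞∘??
?????????
?????????

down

∘∘∘∙∘⊛∙⊞∙
∘≋∘⊞∙∘∘∙∘
⊞∘∙∘∙∘⊞∘∙
??⊛∘∘⊛∘⊞⊛
??⊛∘⊚∙⊞??
??⊛≋∘⊞∘??
??∘≋∘⊛∙??
?????????
?????????

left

∘∘∘∘∙∘⊛∙⊞
≋∘≋∘⊞∙∘∘∙
∘⊞∘∙∘∙∘⊞∘
∙?∘⊛∘∘⊛∘⊞
⊞?⊛⊛⊚∘∙⊞?
∘?∙⊛≋∘⊞∘?
∙?⊛∘≋∘⊛∙?
?????????
?????????

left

∘∘∘∘∘∙∘⊛∙
∙≋∘≋∘⊞∙∘∘
≋∘⊞∘∙∘∙∘⊞
∙∙∙∘⊛∘∘⊛∘
∘⊞∘⊛⊚∘∘∙⊞
∘∘⊞∙⊛≋∘⊞∘
∘∙⊛⊛∘≋∘⊛∙
?????????
?????????

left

∘∘∘∘∘∘∙∘⊛
∘∙≋∘≋∘⊞∙∘
∙≋∘⊞∘∙∘∙∘
⊞∙∙∙∘⊛∘∘⊛
∘∘⊞∘⊚⊛∘∘∙
∘∘∘⊞∙⊛≋∘⊞
⊛∘∙⊛⊛∘≋∘⊛
?????????
?????????

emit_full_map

⊛∘≋∘∘⊛∙≋⊛⊛∘∘∙≋
≋∘∘⊞⊞≋⊛≋≋⊛∘∙∙∘
⊛∙∘∘∘∘∘∘∙∘⊛∙⊞∙
⊛∘∘∙≋∘≋∘⊞∙∘∘∙∘
∘⊞∙≋∘⊞∘∙∘∙∘⊞∘∙
∘⊛⊞∙∙∙∘⊛∘∘⊛∘⊞⊛
⊞∙∘∘⊞∘⊚⊛∘∘∙⊞??
∘∘∘∘∘⊞∙⊛≋∘⊞∘??
∘∘⊛∘∙⊛⊛∘≋∘⊛∙??

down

∘∙≋∘≋∘⊞∙∘
∙≋∘⊞∘∙∘∙∘
⊞∙∙∙∘⊛∘∘⊛
∘∘⊞∘⊛⊛∘∘∙
∘∘∘⊞⊚⊛≋∘⊞
⊛∘∙⊛⊛∘≋∘⊛
??∙∘∘⊛∘??
?????????
?????????

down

∙≋∘⊞∘∙∘∙∘
⊞∙∙∙∘⊛∘∘⊛
∘∘⊞∘⊛⊛∘∘∙
∘∘∘⊞∙⊛≋∘⊞
⊛∘∙⊛⊚∘≋∘⊛
??∙∘∘⊛∘??
??⊛∘∘⊛∙??
?????????
?????????

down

⊞∙∙∙∘⊛∘∘⊛
∘∘⊞∘⊛⊛∘∘∙
∘∘∘⊞∙⊛≋∘⊞
⊛∘∙⊛⊛∘≋∘⊛
??∙∘⊚⊛∘??
??⊛∘∘⊛∙??
??∘∙≋⊞∘??
?????????
?????????

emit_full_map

⊛∘≋∘∘⊛∙≋⊛⊛∘∘∙≋
≋∘∘⊞⊞≋⊛≋≋⊛∘∙∙∘
⊛∙∘∘∘∘∘∘∙∘⊛∙⊞∙
⊛∘∘∙≋∘≋∘⊞∙∘∘∙∘
∘⊞∙≋∘⊞∘∙∘∙∘⊞∘∙
∘⊛⊞∙∙∙∘⊛∘∘⊛∘⊞⊛
⊞∙∘∘⊞∘⊛⊛∘∘∙⊞??
∘∘∘∘∘⊞∙⊛≋∘⊞∘??
∘∘⊛∘∙⊛⊛∘≋∘⊛∙??
????∙∘⊚⊛∘?????
????⊛∘∘⊛∙?????
????∘∙≋⊞∘?????


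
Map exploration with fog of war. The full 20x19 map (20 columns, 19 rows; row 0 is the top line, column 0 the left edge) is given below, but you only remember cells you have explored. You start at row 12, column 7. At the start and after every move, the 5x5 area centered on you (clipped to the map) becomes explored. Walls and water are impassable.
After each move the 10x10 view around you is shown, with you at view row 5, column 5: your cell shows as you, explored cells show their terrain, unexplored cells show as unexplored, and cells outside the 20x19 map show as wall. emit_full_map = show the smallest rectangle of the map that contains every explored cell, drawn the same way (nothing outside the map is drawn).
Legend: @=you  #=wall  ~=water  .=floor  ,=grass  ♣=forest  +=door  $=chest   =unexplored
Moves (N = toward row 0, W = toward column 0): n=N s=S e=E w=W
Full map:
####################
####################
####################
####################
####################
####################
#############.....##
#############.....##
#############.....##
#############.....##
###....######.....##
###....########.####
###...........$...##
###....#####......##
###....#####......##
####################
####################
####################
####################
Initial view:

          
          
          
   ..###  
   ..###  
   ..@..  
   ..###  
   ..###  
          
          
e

          
          
          
  ..####  
  ..####  
  ...@..  
  ..####  
  ..####  
          
          

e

          
          
          
 ..#####  
 ..#####  
 ....@..  
 ..#####  
 ..#####  
          
          

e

          
          
          
..######  
..######  
.....@..  
..#####.  
..#####.  
          
          

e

          
          
          
.######.  
.#######  
.....@..  
.#####..  
.#####..  
          
          

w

          
          
          
..######. 
..####### 
.....@... 
..#####.. 
..#####.. 
          
          

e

          
          
          
.######.  
.#######  
.....@..  
.#####..  
.#####..  
          
          

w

          
          
          
..######. 
..####### 
.....@... 
..#####.. 
..#####.. 
          
          


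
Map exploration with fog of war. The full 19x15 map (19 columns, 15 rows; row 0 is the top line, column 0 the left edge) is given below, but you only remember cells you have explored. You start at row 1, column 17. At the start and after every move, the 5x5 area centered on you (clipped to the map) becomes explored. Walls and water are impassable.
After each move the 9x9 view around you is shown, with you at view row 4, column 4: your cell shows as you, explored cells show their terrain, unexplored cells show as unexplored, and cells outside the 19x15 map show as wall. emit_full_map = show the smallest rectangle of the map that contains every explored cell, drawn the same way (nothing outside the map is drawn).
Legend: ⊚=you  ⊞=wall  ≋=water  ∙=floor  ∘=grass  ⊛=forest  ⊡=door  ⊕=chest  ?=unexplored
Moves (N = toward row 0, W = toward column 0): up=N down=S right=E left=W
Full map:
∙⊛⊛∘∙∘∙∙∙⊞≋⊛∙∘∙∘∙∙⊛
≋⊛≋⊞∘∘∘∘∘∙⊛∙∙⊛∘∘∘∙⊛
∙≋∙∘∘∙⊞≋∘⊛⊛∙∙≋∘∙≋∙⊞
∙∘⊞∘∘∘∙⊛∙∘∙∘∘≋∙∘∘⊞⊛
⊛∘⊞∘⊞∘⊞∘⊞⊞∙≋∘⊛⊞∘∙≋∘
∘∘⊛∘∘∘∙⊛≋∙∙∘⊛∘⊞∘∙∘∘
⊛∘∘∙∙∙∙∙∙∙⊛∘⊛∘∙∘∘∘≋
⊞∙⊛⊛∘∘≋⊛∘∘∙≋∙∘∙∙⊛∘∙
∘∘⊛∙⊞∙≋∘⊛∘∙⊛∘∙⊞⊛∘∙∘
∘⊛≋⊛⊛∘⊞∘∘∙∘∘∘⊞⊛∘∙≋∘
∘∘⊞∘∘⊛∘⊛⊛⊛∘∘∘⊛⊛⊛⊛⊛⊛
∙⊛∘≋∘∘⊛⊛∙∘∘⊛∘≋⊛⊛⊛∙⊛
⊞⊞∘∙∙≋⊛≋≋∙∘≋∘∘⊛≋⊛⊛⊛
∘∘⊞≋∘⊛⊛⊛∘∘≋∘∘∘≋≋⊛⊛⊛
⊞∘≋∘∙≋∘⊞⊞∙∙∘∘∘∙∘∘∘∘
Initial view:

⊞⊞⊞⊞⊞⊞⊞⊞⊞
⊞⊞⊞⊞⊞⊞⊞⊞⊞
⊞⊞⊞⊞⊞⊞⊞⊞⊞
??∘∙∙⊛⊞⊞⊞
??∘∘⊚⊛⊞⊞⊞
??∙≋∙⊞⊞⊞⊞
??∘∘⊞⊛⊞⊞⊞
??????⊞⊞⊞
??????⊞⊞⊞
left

⊞⊞⊞⊞⊞⊞⊞⊞⊞
⊞⊞⊞⊞⊞⊞⊞⊞⊞
⊞⊞⊞⊞⊞⊞⊞⊞⊞
??∙∘∙∙⊛⊞⊞
??∘∘⊚∙⊛⊞⊞
??∘∙≋∙⊞⊞⊞
??∙∘∘⊞⊛⊞⊞
???????⊞⊞
???????⊞⊞

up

⊞⊞⊞⊞⊞⊞⊞⊞⊞
⊞⊞⊞⊞⊞⊞⊞⊞⊞
⊞⊞⊞⊞⊞⊞⊞⊞⊞
⊞⊞⊞⊞⊞⊞⊞⊞⊞
??∙∘⊚∙⊛⊞⊞
??∘∘∘∙⊛⊞⊞
??∘∙≋∙⊞⊞⊞
??∙∘∘⊞⊛⊞⊞
???????⊞⊞

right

⊞⊞⊞⊞⊞⊞⊞⊞⊞
⊞⊞⊞⊞⊞⊞⊞⊞⊞
⊞⊞⊞⊞⊞⊞⊞⊞⊞
⊞⊞⊞⊞⊞⊞⊞⊞⊞
?∙∘∙⊚⊛⊞⊞⊞
?∘∘∘∙⊛⊞⊞⊞
?∘∙≋∙⊞⊞⊞⊞
?∙∘∘⊞⊛⊞⊞⊞
??????⊞⊞⊞

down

⊞⊞⊞⊞⊞⊞⊞⊞⊞
⊞⊞⊞⊞⊞⊞⊞⊞⊞
⊞⊞⊞⊞⊞⊞⊞⊞⊞
?∙∘∙∙⊛⊞⊞⊞
?∘∘∘⊚⊛⊞⊞⊞
?∘∙≋∙⊞⊞⊞⊞
?∙∘∘⊞⊛⊞⊞⊞
??????⊞⊞⊞
??????⊞⊞⊞

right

⊞⊞⊞⊞⊞⊞⊞⊞⊞
⊞⊞⊞⊞⊞⊞⊞⊞⊞
⊞⊞⊞⊞⊞⊞⊞⊞⊞
∙∘∙∙⊛⊞⊞⊞⊞
∘∘∘∙⊚⊞⊞⊞⊞
∘∙≋∙⊞⊞⊞⊞⊞
∙∘∘⊞⊛⊞⊞⊞⊞
?????⊞⊞⊞⊞
?????⊞⊞⊞⊞

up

⊞⊞⊞⊞⊞⊞⊞⊞⊞
⊞⊞⊞⊞⊞⊞⊞⊞⊞
⊞⊞⊞⊞⊞⊞⊞⊞⊞
⊞⊞⊞⊞⊞⊞⊞⊞⊞
∙∘∙∙⊚⊞⊞⊞⊞
∘∘∘∙⊛⊞⊞⊞⊞
∘∙≋∙⊞⊞⊞⊞⊞
∙∘∘⊞⊛⊞⊞⊞⊞
?????⊞⊞⊞⊞

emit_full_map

∙∘∙∙⊚
∘∘∘∙⊛
∘∙≋∙⊞
∙∘∘⊞⊛

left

⊞⊞⊞⊞⊞⊞⊞⊞⊞
⊞⊞⊞⊞⊞⊞⊞⊞⊞
⊞⊞⊞⊞⊞⊞⊞⊞⊞
⊞⊞⊞⊞⊞⊞⊞⊞⊞
?∙∘∙⊚⊛⊞⊞⊞
?∘∘∘∙⊛⊞⊞⊞
?∘∙≋∙⊞⊞⊞⊞
?∙∘∘⊞⊛⊞⊞⊞
??????⊞⊞⊞

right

⊞⊞⊞⊞⊞⊞⊞⊞⊞
⊞⊞⊞⊞⊞⊞⊞⊞⊞
⊞⊞⊞⊞⊞⊞⊞⊞⊞
⊞⊞⊞⊞⊞⊞⊞⊞⊞
∙∘∙∙⊚⊞⊞⊞⊞
∘∘∘∙⊛⊞⊞⊞⊞
∘∙≋∙⊞⊞⊞⊞⊞
∙∘∘⊞⊛⊞⊞⊞⊞
?????⊞⊞⊞⊞

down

⊞⊞⊞⊞⊞⊞⊞⊞⊞
⊞⊞⊞⊞⊞⊞⊞⊞⊞
⊞⊞⊞⊞⊞⊞⊞⊞⊞
∙∘∙∙⊛⊞⊞⊞⊞
∘∘∘∙⊚⊞⊞⊞⊞
∘∙≋∙⊞⊞⊞⊞⊞
∙∘∘⊞⊛⊞⊞⊞⊞
?????⊞⊞⊞⊞
?????⊞⊞⊞⊞


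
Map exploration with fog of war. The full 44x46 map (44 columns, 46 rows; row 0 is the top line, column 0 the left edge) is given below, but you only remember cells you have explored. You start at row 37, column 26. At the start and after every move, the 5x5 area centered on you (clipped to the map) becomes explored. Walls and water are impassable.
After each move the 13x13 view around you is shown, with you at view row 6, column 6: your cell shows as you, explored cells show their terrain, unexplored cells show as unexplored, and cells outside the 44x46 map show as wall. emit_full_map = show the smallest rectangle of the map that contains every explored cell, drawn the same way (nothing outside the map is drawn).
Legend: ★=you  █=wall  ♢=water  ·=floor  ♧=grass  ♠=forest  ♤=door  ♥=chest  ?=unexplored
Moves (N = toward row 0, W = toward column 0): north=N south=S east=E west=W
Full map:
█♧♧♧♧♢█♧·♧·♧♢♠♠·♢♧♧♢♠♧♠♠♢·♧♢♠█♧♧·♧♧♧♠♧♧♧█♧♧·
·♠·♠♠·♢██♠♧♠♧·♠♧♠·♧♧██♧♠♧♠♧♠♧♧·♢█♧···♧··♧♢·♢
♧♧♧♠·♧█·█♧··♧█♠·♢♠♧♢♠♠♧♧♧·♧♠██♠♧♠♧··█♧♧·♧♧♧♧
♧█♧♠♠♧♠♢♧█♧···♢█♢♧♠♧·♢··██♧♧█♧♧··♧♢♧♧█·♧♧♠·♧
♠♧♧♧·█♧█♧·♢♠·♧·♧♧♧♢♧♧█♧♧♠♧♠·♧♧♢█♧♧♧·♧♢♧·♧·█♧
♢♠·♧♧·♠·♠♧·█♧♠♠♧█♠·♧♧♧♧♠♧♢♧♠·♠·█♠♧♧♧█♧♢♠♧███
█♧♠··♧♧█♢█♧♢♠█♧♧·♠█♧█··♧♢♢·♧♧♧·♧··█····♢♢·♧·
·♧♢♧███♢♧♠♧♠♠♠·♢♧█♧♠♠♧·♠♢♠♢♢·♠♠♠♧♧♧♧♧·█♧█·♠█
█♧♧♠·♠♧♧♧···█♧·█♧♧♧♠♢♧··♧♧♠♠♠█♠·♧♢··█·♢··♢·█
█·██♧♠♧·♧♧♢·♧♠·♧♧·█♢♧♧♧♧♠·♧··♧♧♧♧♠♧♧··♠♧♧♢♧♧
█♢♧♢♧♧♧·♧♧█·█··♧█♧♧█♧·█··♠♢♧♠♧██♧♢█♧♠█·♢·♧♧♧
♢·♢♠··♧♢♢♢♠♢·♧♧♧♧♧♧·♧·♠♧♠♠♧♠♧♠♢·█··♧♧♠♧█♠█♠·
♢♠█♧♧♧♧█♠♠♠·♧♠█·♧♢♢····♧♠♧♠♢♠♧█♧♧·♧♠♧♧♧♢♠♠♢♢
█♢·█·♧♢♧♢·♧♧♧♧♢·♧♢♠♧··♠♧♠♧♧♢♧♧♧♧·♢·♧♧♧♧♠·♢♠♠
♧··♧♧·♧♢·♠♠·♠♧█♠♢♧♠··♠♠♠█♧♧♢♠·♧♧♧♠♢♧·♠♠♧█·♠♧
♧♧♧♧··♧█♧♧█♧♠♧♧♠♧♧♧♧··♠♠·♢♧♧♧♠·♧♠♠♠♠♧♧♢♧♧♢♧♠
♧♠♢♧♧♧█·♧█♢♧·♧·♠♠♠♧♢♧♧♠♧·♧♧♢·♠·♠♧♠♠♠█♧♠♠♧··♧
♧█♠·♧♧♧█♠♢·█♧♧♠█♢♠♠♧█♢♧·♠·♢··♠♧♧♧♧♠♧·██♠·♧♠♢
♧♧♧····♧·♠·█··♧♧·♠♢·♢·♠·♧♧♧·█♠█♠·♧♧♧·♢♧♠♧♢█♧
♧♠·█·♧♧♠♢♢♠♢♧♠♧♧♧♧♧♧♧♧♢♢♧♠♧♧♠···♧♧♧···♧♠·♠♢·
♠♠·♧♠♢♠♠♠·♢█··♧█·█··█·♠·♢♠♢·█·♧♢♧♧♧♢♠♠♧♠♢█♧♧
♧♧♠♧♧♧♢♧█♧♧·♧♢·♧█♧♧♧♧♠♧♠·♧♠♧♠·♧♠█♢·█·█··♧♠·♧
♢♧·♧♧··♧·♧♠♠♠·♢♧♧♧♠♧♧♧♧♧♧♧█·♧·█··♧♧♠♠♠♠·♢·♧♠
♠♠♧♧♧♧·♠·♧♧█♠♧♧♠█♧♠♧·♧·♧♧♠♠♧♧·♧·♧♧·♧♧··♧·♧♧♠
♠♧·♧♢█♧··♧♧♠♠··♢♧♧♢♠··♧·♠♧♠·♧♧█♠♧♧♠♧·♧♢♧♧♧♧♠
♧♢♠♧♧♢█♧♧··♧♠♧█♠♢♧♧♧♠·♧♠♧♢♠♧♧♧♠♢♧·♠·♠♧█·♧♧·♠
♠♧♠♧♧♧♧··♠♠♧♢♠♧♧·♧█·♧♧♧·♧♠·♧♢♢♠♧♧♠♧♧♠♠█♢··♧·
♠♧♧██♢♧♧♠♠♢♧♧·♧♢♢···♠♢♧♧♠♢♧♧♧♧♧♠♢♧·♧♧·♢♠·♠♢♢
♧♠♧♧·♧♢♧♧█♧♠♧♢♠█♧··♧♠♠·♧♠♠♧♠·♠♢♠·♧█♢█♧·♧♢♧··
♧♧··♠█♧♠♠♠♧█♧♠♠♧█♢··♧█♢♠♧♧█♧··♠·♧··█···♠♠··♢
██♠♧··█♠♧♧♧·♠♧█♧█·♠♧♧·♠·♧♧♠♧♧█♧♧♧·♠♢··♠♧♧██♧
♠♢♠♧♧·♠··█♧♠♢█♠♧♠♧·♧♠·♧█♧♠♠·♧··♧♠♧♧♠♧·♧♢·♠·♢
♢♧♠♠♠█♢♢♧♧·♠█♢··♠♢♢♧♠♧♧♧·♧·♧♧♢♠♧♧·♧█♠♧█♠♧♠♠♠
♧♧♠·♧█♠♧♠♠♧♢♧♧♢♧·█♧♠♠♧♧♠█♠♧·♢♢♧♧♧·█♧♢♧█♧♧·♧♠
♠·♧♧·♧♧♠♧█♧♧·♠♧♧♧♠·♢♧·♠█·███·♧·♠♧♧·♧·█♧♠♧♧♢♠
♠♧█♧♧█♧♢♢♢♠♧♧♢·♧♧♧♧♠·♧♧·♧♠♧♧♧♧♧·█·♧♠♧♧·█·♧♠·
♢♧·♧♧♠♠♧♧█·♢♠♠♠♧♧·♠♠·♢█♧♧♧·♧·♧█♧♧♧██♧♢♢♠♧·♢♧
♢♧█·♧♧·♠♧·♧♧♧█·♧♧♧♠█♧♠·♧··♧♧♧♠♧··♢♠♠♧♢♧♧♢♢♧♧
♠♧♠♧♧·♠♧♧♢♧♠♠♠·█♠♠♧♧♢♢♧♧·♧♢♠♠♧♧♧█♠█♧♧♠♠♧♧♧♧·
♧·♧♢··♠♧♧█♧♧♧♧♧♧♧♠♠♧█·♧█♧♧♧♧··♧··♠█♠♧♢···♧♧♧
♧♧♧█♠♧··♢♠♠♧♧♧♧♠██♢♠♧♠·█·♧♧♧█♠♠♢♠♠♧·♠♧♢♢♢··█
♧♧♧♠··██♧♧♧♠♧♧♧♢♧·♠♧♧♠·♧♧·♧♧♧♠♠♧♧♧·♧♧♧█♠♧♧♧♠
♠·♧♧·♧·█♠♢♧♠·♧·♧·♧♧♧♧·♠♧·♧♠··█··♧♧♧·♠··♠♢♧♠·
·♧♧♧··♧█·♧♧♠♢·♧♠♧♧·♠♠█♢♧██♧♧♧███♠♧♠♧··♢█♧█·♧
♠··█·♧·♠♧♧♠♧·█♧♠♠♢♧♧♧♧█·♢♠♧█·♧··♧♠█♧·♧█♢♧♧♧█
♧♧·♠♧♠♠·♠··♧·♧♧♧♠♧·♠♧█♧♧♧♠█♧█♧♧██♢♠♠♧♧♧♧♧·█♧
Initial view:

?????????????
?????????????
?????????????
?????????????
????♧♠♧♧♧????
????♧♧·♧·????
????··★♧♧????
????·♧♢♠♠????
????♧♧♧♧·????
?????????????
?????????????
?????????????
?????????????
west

?????????????
?????????????
?????????????
?????????????
????·♧♠♧♧♧???
????♧♧♧·♧·???
????♧·★♧♧♧???
????♧·♧♢♠♠???
????█♧♧♧♧·???
?????????????
?????????????
?????????????
?????????????

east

?????????????
?????????????
?????????????
?????????????
???·♧♠♧♧♧????
???♧♧♧·♧·????
???♧··★♧♧????
???♧·♧♢♠♠????
???█♧♧♧♧·????
?????????????
?????????????
?????????????
?????????????

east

?????????????
?????????????
?????????????
?????????????
??·♧♠♧♧♧♧????
??♧♧♧·♧·♧????
??♧··♧★♧♠????
??♧·♧♢♠♠♧????
??█♧♧♧♧··????
?????????????
?????????????
?????????????
?????????????

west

?????????????
?????????????
?????????????
?????????????
???·♧♠♧♧♧♧???
???♧♧♧·♧·♧???
???♧··★♧♧♠???
???♧·♧♢♠♠♧???
???█♧♧♧♧··???
?????????????
?????????????
?????????????
?????????????

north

?????????????
?????????????
?????????????
?????????????
????·███·????
???·♧♠♧♧♧♧???
???♧♧♧★♧·♧???
???♧··♧♧♧♠???
???♧·♧♢♠♠♧???
???█♧♧♧♧··???
?????????????
?????????????
?????????????

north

?????????????
?????????????
?????????????
?????????????
????█♠♧·♢????
????·███·????
???·♧♠★♧♧♧???
???♧♧♧·♧·♧???
???♧··♧♧♧♠???
???♧·♧♢♠♠♧???
???█♧♧♧♧··???
?????????????
?????????????

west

?????????????
?????????????
?????????????
?????????????
????♠█♠♧·♢???
????█·███·???
????·♧★♧♧♧♧??
????♧♧♧·♧·♧??
????♧··♧♧♧♠??
????♧·♧♢♠♠♧??
????█♧♧♧♧··??
?????????????
?????????????

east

?????????????
?????????????
?????????????
?????????????
???♠█♠♧·♢????
???█·███·????
???·♧♠★♧♧♧???
???♧♧♧·♧·♧???
???♧··♧♧♧♠???
???♧·♧♢♠♠♧???
???█♧♧♧♧··???
?????????????
?????????????

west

?????????????
?????????????
?????????????
?????????????
????♠█♠♧·♢???
????█·███·???
????·♧★♧♧♧♧??
????♧♧♧·♧·♧??
????♧··♧♧♧♠??
????♧·♧♢♠♠♧??
????█♧♧♧♧··??
?????????????
?????????????

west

?????????????
?????????????
?????????????
?????????????
????♧♠█♠♧·♢??
????♠█·███·??
????♧·★♠♧♧♧♧?
????█♧♧♧·♧·♧?
????·♧··♧♧♧♠?
?????♧·♧♢♠♠♧?
?????█♧♧♧♧··?
?????????????
?????????????

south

?????????????
?????????????
?????????????
????♧♠█♠♧·♢??
????♠█·███·??
????♧·♧♠♧♧♧♧?
????█♧★♧·♧·♧?
????·♧··♧♧♧♠?
????♧♧·♧♢♠♠♧?
?????█♧♧♧♧··?
?????????????
?????????????
?????????????

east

?????????????
?????????????
?????????????
???♧♠█♠♧·♢???
???♠█·███·???
???♧·♧♠♧♧♧♧??
???█♧♧★·♧·♧??
???·♧··♧♧♧♠??
???♧♧·♧♢♠♠♧??
????█♧♧♧♧··??
?????????????
?????????????
?????????????

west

?????????????
?????????????
?????????????
????♧♠█♠♧·♢??
????♠█·███·??
????♧·♧♠♧♧♧♧?
????█♧★♧·♧·♧?
????·♧··♧♧♧♠?
????♧♧·♧♢♠♠♧?
?????█♧♧♧♧··?
?????????????
?????????????
?????????????

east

?????????????
?????????????
?????????????
???♧♠█♠♧·♢???
???♠█·███·???
???♧·♧♠♧♧♧♧??
???█♧♧★·♧·♧??
???·♧··♧♧♧♠??
???♧♧·♧♢♠♠♧??
????█♧♧♧♧··??
?????????????
?????????????
?????????????

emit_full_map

♧♠█♠♧·♢?
♠█·███·?
♧·♧♠♧♧♧♧
█♧♧★·♧·♧
·♧··♧♧♧♠
♧♧·♧♢♠♠♧
?█♧♧♧♧··
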